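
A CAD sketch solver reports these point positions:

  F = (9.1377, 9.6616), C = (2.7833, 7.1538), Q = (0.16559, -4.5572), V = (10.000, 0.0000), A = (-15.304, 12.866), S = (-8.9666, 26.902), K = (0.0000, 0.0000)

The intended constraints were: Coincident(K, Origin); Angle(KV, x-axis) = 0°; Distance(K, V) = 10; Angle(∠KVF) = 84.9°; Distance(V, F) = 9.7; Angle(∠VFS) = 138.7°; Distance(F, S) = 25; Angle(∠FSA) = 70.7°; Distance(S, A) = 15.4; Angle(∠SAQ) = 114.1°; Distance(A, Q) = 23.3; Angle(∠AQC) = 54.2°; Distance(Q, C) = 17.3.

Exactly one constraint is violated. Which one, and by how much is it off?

Distance(Q, C) = 17.3 — off by 5.30.

K = (0.00, 0.00) ✓; KV at 0.000° ✓; |KV| = 10.00 ✓; ∠KVF = 84.90° ✓; |VF| = 9.700 ✓; ∠VFS = 138.7° ✓; |FS| = 25.00 ✓; ∠FSA = 70.70° ✓; |SA| = 15.40 ✓; ∠SAQ = 114.1° ✓; |AQ| = 23.30 ✓; ∠AQC = 54.20° ✓; |QC| = 12.00 ✗.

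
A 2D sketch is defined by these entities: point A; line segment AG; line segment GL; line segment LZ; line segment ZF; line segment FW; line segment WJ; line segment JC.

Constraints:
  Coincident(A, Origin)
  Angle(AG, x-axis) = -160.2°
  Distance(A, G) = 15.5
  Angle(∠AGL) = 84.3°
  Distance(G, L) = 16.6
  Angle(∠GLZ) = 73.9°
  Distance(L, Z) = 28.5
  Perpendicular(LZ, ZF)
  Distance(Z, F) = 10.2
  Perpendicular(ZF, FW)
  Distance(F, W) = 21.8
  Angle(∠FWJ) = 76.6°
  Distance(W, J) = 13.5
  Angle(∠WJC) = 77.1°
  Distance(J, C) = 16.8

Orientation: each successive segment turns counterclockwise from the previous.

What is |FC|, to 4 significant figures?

6.738

A is at the origin; AG runs at -160.2° with length 15.5, so G = (-14.58, -5.250). ∠AGL = 84.3° gives GL at -64.50° from the x-axis; with |GL| = 16.6, L = (-7.437, -20.23). ∠GLZ = 73.9° gives LZ at 41.60° from the x-axis; with |LZ| = 28.5, Z = (13.88, -1.311). The perpendicularity gives ZF at right angles to LZ, so ZF runs at 131.6°; with |ZF| = 10.2, F = (7.103, 6.316). ZF is perpendicular to FW, so FW runs at -138.4°; with |FW| = 21.8, W = (-9.199, -8.158). ∠FWJ = 76.6° gives WJ at -35.00° from the x-axis; with |WJ| = 13.5, J = (1.860, -15.90). ∠WJC = 77.1° gives JC at 67.90° from the x-axis; with |JC| = 16.8, C = (8.180, -0.3351). Then |FC| = |C − F| = 6.738.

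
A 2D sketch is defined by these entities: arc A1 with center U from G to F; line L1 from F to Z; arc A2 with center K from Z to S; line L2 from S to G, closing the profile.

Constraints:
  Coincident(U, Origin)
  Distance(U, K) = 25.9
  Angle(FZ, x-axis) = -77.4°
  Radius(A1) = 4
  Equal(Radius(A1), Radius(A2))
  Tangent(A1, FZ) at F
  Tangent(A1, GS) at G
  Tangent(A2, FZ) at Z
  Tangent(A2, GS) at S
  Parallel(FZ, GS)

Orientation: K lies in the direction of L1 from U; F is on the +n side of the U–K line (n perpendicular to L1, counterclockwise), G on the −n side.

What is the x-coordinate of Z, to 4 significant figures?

9.554

Tangency of A1 to both parallel lines with radius 4.0 puts F and G at U ± 4.0·n: F = (3.904, 0.8726), G = (-3.904, -0.8726). Equal radii place Z and S the same way about K: Z = K + 4.0·n = (9.554, -24.40), S = K − 4.0·n = (1.746, -26.15). So Z.x = 9.554.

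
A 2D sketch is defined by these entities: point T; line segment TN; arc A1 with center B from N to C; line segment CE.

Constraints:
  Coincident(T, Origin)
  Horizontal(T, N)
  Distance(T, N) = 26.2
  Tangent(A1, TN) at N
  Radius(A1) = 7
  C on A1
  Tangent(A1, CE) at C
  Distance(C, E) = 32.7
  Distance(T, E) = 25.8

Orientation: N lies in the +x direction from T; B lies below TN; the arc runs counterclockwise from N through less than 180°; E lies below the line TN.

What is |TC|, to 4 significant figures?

21.26

T is at the origin; TN is horizontal with |TN| = 26.2 and N on the +x side, so N = (26.20, 0.000). Since A1 is tangent to TN there, BN ⟂ TN, so B = N + (0, -7) = (26.20, -7.000). Since BC ⟂ CE (tangency), |BE| = √(7.0² + 32.7²) = 33.44 regardless of where C sits on A1. So E lies on both circle(T, 25.8) and circle(B, 33.44); the below-TN intersection is E = (-1.485, -25.76). C is the foot of the tangent from E: C = (21.15, -2.155).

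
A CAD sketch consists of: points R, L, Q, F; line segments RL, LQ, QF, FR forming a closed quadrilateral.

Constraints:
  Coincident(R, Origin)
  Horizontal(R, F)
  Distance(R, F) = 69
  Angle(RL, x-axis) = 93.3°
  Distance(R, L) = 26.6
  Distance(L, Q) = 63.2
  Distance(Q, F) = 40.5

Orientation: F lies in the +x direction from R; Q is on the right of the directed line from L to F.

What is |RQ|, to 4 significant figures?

43.59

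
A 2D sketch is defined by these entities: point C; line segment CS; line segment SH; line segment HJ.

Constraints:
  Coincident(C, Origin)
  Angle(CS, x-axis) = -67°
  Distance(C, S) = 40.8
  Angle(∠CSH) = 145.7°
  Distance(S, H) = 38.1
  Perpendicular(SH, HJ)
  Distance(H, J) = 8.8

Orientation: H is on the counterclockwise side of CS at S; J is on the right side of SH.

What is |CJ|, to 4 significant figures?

78.53

C is at the origin; CS runs at -67.0° with length 40.8, so S = 40.8·(cos -67.0°, sin -67.0°) = (15.94, -37.56). ∠CSH = 145.7°, so SH runs at -67.0° + (180° − 145.7°) = -32.70° from the x-axis; with |SH| = 38.1, H = S + 38.1·(cos -32.70°, sin -32.70°) = (48.00, -58.14). SH is perpendicular to HJ; with |HJ| = 8.8 on the right of SH, J = H + 8.8·(-0.5402, -0.8415) = (43.25, -65.55). Then |CJ| = |J − C| = 78.53.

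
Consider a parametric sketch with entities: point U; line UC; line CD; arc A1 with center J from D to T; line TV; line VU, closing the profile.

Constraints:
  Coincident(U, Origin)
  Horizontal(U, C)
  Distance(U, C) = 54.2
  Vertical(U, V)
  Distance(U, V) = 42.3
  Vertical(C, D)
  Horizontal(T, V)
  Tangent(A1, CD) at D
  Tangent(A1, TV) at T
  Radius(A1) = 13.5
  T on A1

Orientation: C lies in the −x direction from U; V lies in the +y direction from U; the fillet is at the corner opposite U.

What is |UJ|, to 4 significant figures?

49.86

U is at the origin; UC is horizontal with |UC| = 54.2 and C on the −x side, so C = (-54.20, 0.000). UV is vertical with |UV| = 42.3 and V on the +y side, so V = (0.000, 42.30). The virtual corner opposite U is at (-54.20, 42.30). The tangent condition forces JD to be normal to CD and tangency of A1 to TV means the radius JT is perpendicular to TV, with radius 13.5, so the center J sits 13.5 in from both sides at J = (-40.70, 28.80). Then |UJ| = |J − U| = 49.86.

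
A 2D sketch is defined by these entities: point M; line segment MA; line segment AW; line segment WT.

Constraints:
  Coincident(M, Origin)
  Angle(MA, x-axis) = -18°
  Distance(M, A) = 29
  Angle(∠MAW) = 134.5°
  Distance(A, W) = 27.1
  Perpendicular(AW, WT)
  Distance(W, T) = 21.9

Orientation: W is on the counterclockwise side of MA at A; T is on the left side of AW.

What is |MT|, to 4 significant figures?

47.44

∠MAW = 134.5°, so AW runs at -18.0° + (180° − 134.5°) = 27.50° from the x-axis; with |AW| = 27.1, W = A + 27.1·(cos 27.50°, sin 27.50°) = (51.62, 3.552). The perpendicularity gives WT at right angles to AW; with |WT| = 21.9 on the left of AW, T = W + 21.9·(-0.4617, 0.8870) = (41.51, 22.98). Then |MT| = |T − M| = 47.44.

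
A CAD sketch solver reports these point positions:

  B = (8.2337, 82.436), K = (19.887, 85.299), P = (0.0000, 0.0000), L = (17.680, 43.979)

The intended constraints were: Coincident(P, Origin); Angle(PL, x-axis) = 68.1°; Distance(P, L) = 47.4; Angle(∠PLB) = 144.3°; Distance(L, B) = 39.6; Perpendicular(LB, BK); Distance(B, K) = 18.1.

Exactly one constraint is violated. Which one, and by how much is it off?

Distance(B, K) = 18.1 — off by 6.10.

P = (0.00, 0.00) ✓; PL at 68.10° ✓; |PL| = 47.40 ✓; ∠PLB = 144.3° ✓; |LB| = 39.60 ✓; ∠(LB, BK) = 90.00° ✓; |BK| = 12.00 ✗.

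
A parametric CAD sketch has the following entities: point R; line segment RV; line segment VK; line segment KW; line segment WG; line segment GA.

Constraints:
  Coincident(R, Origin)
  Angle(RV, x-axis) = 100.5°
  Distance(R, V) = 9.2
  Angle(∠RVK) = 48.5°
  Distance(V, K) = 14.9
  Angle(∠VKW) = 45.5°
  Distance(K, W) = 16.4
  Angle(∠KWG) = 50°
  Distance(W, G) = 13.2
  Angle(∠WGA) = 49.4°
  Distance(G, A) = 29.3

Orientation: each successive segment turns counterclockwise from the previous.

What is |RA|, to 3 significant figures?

21.8

R is at the origin; RV runs at 100.5° with length 9.2, so V = (-1.68, 9.05). ∠RVK = 48.5° gives VK at -128° from the x-axis; with |VK| = 14.9, K = (-10.8, -2.70). ∠VKW = 45.5° gives KW at 6.50° from the x-axis; with |KW| = 16.4, W = (5.44, -0.839). ∠KWG = 50.0° gives WG at 136° from the x-axis; with |WG| = 13.2, G = (-4.13, 8.25). ∠WGA = 49.4° gives GA at -92.9° from the x-axis; with |GA| = 29.3, A = (-5.61, -21.0). Then |RA| = |A − R| = 21.8.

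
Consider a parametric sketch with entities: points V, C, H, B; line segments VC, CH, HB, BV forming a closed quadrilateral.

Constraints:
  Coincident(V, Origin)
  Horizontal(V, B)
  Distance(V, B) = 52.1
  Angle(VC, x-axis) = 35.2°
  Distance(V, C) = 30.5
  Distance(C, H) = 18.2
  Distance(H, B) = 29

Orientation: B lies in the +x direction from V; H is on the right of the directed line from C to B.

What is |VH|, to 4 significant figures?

23.11

V is at the origin; V and B share the same y with |VB| = 52.1 and B in +x, so B = (52.1, 0). VC runs at 35.2° with |VC| = 30.5, so C = (24.92, 17.58). H is determined by |CH| = 18.2 and |HB| = 29.0 together: it lies at the intersection of circle(C, 18.2) and circle(B, 29.0). With |CB| = 32.37, the foot of the radical line on CB is 8.310 from C and the perpendicular offset is √(18.2² − 8.310²) = 16.19. Taking the right-of-CB solution: H = (23.10, -0.5278).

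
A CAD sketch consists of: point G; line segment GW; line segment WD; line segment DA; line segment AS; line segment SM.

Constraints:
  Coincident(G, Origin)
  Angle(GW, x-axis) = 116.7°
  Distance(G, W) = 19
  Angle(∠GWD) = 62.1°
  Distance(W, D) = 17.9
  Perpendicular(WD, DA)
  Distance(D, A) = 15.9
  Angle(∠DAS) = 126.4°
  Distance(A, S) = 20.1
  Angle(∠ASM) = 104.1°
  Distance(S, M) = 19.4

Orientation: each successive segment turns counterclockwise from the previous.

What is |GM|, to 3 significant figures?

22.2

G is at the origin; GW runs at 116.7° with length 19.0, so W = (-8.54, 17.0). ∠GWD = 62.1° gives WD at -125° from the x-axis; with |WD| = 17.9, D = (-18.9, 2.38). WD is perpendicular to DA, so DA runs at -35.4°; with |DA| = 15.9, A = (-5.95, -6.83). ∠DAS = 126.4° gives AS at 18.2° from the x-axis; with |AS| = 20.1, S = (13.1, -0.549). ∠ASM = 104.1° gives SM at 94.1° from the x-axis; with |SM| = 19.4, M = (11.8, 18.8). Then |GM| = |M − G| = 22.2.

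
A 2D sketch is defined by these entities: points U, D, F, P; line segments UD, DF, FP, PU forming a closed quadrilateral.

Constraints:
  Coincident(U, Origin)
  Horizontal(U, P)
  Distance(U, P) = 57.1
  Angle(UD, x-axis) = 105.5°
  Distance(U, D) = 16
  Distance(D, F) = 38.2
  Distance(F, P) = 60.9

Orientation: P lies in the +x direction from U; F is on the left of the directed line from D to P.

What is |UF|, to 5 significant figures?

49.864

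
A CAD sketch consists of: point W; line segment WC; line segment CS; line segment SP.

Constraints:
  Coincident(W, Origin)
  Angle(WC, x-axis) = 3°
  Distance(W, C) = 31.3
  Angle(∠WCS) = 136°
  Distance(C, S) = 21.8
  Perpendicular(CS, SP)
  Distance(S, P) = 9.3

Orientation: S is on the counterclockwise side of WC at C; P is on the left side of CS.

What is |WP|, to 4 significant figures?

46.03

W is at the origin; WC runs at 3.0° with length 31.3, so C = 31.3·(cos 3.0°, sin 3.0°) = (31.26, 1.638). ∠WCS = 136.0°, so CS runs at 3.0° + (180° − 136.0°) = 47.00° from the x-axis; with |CS| = 21.8, S = C + 21.8·(cos 47.00°, sin 47.00°) = (46.12, 17.58). CS is perpendicular to SP; with |SP| = 9.3 on the left of CS, P = S + 9.3·(-0.7314, 0.6820) = (39.32, 23.92). Then |WP| = |P − W| = 46.03.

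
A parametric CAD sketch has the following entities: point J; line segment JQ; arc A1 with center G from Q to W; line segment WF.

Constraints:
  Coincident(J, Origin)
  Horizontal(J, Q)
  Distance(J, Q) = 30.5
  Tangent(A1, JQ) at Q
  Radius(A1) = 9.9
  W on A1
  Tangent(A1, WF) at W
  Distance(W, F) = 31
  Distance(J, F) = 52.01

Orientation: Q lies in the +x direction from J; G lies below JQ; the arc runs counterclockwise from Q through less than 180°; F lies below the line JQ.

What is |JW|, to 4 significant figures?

24.61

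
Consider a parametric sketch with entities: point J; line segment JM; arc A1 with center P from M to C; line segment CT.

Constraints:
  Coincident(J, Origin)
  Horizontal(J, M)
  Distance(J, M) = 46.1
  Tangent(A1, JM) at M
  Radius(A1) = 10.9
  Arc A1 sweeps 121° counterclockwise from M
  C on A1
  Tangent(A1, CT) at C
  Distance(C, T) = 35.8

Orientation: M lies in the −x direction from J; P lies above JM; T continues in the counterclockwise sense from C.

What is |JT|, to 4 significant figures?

72.63

J is at the origin; J and M share the same y with |JM| = 46.1 and M on the −x side, so M = (-46.10, 0.000). Since A1 is tangent to JM there, PM ⟂ JM, so P = M + (0, 10.9) = (-46.10, 10.90). On A1, M sits at bearing -90° from P; a 121° counterclockwise sweep puts C at bearing 31°, so C = P + 10.9·(cos 31°, sin 31°) = (-36.76, 16.51). Tangency of A1 to CT means the radius PC is perpendicular to CT, so CT runs along (−sin 31°, cos 31°); with |CT| = 35.8, T = (-55.20, 47.20). Then |JT| = |T − J| = 72.63.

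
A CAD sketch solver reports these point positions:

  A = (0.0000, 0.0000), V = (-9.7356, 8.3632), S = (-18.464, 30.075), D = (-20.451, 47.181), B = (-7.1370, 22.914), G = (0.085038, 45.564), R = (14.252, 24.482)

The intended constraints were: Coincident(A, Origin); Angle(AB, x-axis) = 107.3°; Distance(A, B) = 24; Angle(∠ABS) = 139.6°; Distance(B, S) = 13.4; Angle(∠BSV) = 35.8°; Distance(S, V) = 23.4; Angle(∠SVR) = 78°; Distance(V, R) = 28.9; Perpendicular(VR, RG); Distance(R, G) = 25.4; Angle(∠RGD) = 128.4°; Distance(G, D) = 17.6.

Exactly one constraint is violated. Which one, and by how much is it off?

Distance(G, D) = 17.6 — off by 3.00.

A = (0.00, 0.00) ✓; AB at 107.3° ✓; |AB| = 24.00 ✓; ∠ABS = 139.6° ✓; |BS| = 13.40 ✓; ∠BSV = 35.80° ✓; |SV| = 23.40 ✓; ∠SVR = 78.00° ✓; |VR| = 28.90 ✓; ∠(VR, RG) = 90.00° ✓; |RG| = 25.40 ✓; ∠RGD = 128.4° ✓; |GD| = 20.60 ✗.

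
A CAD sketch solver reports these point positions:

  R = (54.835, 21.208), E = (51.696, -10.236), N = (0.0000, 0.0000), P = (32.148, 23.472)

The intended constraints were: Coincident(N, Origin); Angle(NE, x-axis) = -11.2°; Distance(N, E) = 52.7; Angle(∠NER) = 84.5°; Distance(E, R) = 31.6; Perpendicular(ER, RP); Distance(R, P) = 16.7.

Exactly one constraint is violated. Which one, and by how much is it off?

Distance(R, P) = 16.7 — off by 6.10.

N = (0.00, 0.00) ✓; NE at -11.20° ✓; |NE| = 52.70 ✓; ∠NER = 84.50° ✓; |ER| = 31.60 ✓; ∠(ER, RP) = 90.00° ✓; |RP| = 22.80 ✗.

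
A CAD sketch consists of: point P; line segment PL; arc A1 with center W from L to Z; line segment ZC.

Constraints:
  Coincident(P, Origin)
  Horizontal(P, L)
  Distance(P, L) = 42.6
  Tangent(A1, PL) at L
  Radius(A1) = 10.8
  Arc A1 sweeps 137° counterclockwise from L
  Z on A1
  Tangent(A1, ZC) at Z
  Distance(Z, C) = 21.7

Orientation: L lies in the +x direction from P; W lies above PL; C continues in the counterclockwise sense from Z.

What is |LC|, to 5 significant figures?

34.561

P is at the origin; P and L share the same y with |PL| = 42.6 and L on the +x side, so L = (42.600, 0.0000). The tangent condition forces WL to be normal to PL, so W = L + (0, 10.8) = (42.600, 10.800). On A1, L sits at bearing -90° from W; a 137° counterclockwise sweep puts Z at bearing 47°, so Z = W + 10.8·(cos 47°, sin 47°) = (49.966, 18.699). Since A1 is tangent to ZC there, WZ ⟂ ZC, so ZC runs along (−sin 47°, cos 47°); with |ZC| = 21.7, C = (34.095, 33.498). Then |LC| = |C − L| = 34.561.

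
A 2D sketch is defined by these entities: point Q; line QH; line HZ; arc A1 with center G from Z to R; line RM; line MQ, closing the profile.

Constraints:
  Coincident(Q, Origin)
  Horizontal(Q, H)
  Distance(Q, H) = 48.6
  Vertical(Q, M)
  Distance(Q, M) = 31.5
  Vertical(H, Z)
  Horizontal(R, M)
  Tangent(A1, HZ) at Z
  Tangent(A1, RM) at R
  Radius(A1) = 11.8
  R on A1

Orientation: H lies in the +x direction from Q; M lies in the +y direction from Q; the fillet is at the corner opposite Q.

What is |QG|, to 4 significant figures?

41.74

Q is at the origin; Q and H share the same y with |QH| = 48.6 and H on the +x side, so H = (48.60, 0.000). QM is vertical with |QM| = 31.5 and M on the +y side, so M = (0.000, 31.50). The virtual corner opposite Q is at (48.60, 31.50). A1 meets HZ tangentially, so GZ is at right angles to HZ and tangency of A1 to RM means the radius GR is perpendicular to RM, with radius 11.8, so the center G sits 11.8 in from both sides at G = (36.80, 19.70). Then |QG| = |G − Q| = 41.74.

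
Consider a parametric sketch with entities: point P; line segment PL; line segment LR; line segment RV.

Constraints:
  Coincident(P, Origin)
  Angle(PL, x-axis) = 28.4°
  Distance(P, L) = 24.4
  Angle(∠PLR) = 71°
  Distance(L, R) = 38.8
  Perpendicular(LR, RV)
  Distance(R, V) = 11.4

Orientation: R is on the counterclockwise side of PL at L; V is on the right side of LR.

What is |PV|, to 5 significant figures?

46.264

P is at the origin; PL runs at 28.4° with length 24.4, so L = 24.4·(cos 28.4°, sin 28.4°) = (21.463, 11.605). ∠PLR = 71.0°, so LR runs at 28.4° + (180° − 71.0°) = 137.40° from the x-axis; with |LR| = 38.8, R = L + 38.8·(cos 137.40°, sin 137.40°) = (-7.0971, 37.868). LR ⟂ RV; with |RV| = 11.4 on the right of LR, V = R + 11.4·(0.67688, 0.73610) = (0.61924, 46.260). Then |PV| = |V − P| = 46.264.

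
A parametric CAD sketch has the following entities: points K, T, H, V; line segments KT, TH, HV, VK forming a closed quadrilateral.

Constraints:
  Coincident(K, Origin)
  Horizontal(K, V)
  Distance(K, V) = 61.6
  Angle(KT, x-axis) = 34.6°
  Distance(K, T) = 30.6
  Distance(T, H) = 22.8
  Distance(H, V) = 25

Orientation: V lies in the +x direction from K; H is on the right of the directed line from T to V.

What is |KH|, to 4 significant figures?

36.78

K is at the origin; KV is horizontal with |KV| = 61.6 and V in +x, so V = (61.6, 0). KT runs at 34.6° with |KT| = 30.6, so T = (25.19, 17.38). H is determined by |TH| = 22.8 and |HV| = 25.0 together: it lies at the intersection of circle(T, 22.8) and circle(V, 25.0). With |TV| = 40.35, the foot of the radical line on TV is 18.87 from T and the perpendicular offset is √(22.8² − 18.87²) = 12.80. Taking the right-of-TV solution: H = (36.71, -2.301).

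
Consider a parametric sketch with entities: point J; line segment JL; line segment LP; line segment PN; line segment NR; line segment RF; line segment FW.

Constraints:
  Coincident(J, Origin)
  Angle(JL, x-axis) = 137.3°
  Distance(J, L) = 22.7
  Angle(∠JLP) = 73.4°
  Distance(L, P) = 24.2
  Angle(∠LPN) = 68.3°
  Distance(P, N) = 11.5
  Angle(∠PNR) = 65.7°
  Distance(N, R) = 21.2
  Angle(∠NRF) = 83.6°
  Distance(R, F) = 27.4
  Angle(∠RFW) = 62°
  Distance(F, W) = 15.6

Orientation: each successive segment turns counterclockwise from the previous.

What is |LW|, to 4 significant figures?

30.12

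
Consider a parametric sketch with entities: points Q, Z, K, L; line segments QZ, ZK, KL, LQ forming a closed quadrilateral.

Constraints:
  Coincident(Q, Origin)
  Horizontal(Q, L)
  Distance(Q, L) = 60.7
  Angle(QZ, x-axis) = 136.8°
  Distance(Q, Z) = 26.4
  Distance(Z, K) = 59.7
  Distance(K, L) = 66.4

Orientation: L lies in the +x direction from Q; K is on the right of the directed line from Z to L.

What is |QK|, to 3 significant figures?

36.8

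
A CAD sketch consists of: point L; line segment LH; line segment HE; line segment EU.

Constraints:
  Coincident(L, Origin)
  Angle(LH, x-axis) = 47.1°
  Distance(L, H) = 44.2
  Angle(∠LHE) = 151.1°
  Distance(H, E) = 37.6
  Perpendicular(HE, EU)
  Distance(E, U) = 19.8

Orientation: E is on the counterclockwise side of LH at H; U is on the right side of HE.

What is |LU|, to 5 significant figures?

86.691

L is at the origin; LH runs at 47.1° with length 44.2, so H = 44.2·(cos 47.1°, sin 47.1°) = (30.088, 32.378). ∠LHE = 151.1°, so HE runs at 47.1° + (180° − 151.1°) = 76.000° from the x-axis; with |HE| = 37.6, E = H + 37.6·(cos 76.000°, sin 76.000°) = (39.184, 68.862). HE ⟂ EU; with |EU| = 19.8 on the right of HE, U = E + 19.8·(0.97030, -0.24192) = (58.396, 64.071). Then |LU| = |U − L| = 86.691.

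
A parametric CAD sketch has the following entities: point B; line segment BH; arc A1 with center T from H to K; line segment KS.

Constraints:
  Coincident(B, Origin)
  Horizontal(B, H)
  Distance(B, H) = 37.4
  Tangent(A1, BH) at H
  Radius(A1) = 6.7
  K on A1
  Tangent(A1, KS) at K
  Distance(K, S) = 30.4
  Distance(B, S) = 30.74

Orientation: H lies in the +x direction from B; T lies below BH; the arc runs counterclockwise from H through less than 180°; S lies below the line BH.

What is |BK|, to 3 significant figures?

32.1

Checks: |TK| = 6.700 ✓; ∠(TK, KS) = 90.00° ✓; |KS| = 30.40 ✓; |BS| = 30.74 ✓.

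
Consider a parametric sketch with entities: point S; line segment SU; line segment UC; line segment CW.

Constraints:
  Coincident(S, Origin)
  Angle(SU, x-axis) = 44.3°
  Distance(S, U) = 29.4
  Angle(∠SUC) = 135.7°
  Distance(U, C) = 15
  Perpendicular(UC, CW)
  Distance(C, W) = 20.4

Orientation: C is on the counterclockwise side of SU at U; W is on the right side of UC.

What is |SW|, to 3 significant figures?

54.5

S is at the origin; SU runs at 44.3° with length 29.4, so U = 29.4·(cos 44.3°, sin 44.3°) = (21.0, 20.5). ∠SUC = 135.7°, so UC runs at 44.3° + (180° − 135.7°) = 88.6° from the x-axis; with |UC| = 15.0, C = U + 15.0·(cos 88.6°, sin 88.6°) = (21.4, 35.5). The perpendicularity gives CW at right angles to UC; with |CW| = 20.4 on the right of UC, W = C + 20.4·(1.00, -0.0244) = (41.8, 35.0). Then |SW| = |W − S| = 54.5.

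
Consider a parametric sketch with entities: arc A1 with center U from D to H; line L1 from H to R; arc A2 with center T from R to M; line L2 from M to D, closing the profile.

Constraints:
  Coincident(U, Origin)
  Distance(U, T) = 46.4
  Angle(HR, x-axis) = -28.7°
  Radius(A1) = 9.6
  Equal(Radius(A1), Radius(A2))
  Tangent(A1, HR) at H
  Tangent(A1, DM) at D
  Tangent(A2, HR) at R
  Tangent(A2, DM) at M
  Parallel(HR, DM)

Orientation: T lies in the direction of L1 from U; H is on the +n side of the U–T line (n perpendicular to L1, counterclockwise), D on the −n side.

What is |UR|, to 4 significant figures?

47.38

The slot axis is L1's direction at -28.7°, so u = (cos -28.7°, sin -28.7°) = (0.8771, -0.4802) and n = (−sin -28.7°, cos -28.7°) = (0.4802, 0.8771). U is at the origin and T lies 46.4 along u from U, so T = 46.4·u = (40.70, -22.28). Tangency of A1 to both parallel lines with radius 9.6 puts H and D at U ± 9.6·n: H = (4.610, 8.421), D = (-4.610, -8.421). Equal radii place R and M the same way about T: R = T + 9.6·n = (45.31, -13.86), M = T − 9.6·n = (36.09, -30.70). Then |UR| = |R − U| = 47.38.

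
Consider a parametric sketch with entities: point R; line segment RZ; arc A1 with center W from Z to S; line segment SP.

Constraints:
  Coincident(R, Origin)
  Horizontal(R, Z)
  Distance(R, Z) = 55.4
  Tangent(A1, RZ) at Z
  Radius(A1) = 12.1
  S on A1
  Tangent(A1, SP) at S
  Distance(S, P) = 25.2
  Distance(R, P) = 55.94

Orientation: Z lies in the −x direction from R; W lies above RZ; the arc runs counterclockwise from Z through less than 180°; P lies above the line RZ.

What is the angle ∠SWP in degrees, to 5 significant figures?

64.352°

Checks: |WS| = 12.10 ✓; ∠(WS, SP) = 90.00° ✓; |SP| = 25.20 ✓; |RP| = 55.94 ✓.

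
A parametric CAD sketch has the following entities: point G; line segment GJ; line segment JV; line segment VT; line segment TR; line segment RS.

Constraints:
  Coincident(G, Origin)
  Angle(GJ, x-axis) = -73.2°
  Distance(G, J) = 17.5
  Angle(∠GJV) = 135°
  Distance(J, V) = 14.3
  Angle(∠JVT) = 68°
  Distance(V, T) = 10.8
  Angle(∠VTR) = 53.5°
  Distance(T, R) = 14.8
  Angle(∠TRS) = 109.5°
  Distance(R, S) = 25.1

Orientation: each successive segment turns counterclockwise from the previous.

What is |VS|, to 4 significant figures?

22.47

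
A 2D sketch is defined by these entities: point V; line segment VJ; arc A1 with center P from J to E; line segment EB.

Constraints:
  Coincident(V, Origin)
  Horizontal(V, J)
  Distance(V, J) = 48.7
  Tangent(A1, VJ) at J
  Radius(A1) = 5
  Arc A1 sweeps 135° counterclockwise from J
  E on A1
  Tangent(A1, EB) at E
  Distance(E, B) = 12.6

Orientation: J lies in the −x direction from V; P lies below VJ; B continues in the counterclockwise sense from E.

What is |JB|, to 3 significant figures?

18.3

On A1, J sits at bearing 90° from P; a 135° counterclockwise sweep puts E at bearing 225°, so E = P + 5.0·(cos 225°, sin 225°) = (-52.2, -8.54). Tangency of A1 to EB means the radius PE is perpendicular to EB, so EB runs along (−sin 225°, cos 225°); with |EB| = 12.6, B = (-43.3, -17.4). Then |JB| = |B − J| = 18.3.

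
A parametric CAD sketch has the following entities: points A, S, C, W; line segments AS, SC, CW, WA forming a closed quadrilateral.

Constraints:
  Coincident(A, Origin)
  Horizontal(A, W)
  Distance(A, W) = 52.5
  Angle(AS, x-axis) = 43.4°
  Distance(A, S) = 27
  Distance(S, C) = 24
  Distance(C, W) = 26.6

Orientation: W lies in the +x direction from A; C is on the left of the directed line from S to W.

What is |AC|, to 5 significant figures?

49.448

A is at the origin; A and W share the same y with |AW| = 52.5 and W in +x, so W = (52.5, 0). AS runs at 43.4° with |AS| = 27.0, so S = (19.618, 18.551). C is determined by |SC| = 24.0 and |CW| = 26.6 together: it lies at the intersection of circle(S, 24.0) and circle(W, 26.6). With |SW| = 37.755, the foot of the radical line on SW is 17.135 from S and the perpendicular offset is √(24.0² − 17.135²) = 16.805. Taking the left-of-SW solution: C = (42.798, 24.768).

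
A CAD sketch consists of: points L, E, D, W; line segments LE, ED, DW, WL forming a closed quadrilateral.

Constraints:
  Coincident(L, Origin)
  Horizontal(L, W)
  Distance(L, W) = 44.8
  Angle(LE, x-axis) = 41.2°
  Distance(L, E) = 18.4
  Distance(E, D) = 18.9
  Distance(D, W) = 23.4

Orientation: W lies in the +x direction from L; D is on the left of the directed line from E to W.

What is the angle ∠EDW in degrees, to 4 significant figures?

103.1°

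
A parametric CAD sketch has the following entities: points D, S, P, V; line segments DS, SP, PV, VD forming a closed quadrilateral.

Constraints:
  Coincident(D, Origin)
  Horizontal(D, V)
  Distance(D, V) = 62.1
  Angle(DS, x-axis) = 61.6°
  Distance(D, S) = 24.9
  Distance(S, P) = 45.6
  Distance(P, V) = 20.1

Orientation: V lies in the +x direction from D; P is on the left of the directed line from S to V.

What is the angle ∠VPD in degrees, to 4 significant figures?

84.77°

D is at the origin; D and V share the same y with |DV| = 62.1 and V in +x, so V = (62.1, 0). DS runs at 61.6° with |DS| = 24.9, so S = (11.84, 21.90). P is determined by |SP| = 45.6 and |PV| = 20.1 together: it lies at the intersection of circle(S, 45.6) and circle(V, 20.1). With |SV| = 54.82, the foot of the radical line on SV is 42.69 from S and the perpendicular offset is √(45.6² − 42.69²) = 16.03. Taking the left-of-SV solution: P = (57.38, 19.54).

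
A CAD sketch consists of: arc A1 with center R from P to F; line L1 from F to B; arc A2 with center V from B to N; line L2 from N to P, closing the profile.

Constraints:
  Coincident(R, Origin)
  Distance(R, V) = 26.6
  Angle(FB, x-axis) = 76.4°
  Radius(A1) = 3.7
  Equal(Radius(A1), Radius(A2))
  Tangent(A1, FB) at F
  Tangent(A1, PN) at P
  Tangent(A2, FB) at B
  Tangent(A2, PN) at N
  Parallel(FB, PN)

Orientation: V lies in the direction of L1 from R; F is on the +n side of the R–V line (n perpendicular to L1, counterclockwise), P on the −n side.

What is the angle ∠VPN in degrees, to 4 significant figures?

7.919°

The slot axis is L1's direction at 76.4°, so u = (cos 76.4°, sin 76.4°) = (0.2351, 0.9720) and n = (−sin 76.4°, cos 76.4°) = (-0.9720, 0.2351). R is at the origin and V lies 26.6 along u from R, so V = 26.6·u = (6.255, 25.85). Tangency of A1 to both parallel lines with radius 3.7 puts F and P at R ± 3.7·n: F = (-3.596, 0.8700), P = (3.596, -0.8700). Equal radii place B and N the same way about V: B = V + 3.7·n = (2.659, 26.72), N = V − 3.7·n = (9.851, 24.98). Then cos ∠VPN = PV·PN / (|PV||PN|), giving 7.919°.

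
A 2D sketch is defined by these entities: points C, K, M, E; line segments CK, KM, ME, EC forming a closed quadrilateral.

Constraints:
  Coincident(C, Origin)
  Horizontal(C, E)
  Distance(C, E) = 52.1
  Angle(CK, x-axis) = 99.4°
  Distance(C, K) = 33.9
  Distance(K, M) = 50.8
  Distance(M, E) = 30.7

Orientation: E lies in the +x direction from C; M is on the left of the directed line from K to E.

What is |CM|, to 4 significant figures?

54.14

Checks: |KM| = 50.80 ✓; |ME| = 30.70 ✓.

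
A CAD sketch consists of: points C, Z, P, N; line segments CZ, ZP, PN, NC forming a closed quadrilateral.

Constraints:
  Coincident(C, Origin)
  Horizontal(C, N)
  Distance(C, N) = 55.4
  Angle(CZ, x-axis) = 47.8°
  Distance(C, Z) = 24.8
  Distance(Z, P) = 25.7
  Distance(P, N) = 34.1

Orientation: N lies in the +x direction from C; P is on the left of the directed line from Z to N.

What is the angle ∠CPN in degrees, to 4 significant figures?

80.43°

C is at the origin; CN is horizontal with |CN| = 55.4 and N in +x, so N = (55.4, 0). CZ runs at 47.8° with |CZ| = 24.8, so Z = (16.66, 18.37). P is determined by |ZP| = 25.7 and |PN| = 34.1 together: it lies at the intersection of circle(Z, 25.7) and circle(N, 34.1). With |ZN| = 42.88, the foot of the radical line on ZN is 15.58 from Z and the perpendicular offset is √(25.7² − 15.58²) = 20.44. Taking the left-of-ZN solution: P = (39.49, 30.16).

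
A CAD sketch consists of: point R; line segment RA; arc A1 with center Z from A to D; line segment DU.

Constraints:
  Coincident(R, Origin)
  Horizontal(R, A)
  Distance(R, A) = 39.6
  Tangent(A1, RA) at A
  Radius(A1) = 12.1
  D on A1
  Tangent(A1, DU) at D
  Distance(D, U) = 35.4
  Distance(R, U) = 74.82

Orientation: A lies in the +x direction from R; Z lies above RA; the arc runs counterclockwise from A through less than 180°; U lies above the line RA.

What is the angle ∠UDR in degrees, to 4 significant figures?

116.8°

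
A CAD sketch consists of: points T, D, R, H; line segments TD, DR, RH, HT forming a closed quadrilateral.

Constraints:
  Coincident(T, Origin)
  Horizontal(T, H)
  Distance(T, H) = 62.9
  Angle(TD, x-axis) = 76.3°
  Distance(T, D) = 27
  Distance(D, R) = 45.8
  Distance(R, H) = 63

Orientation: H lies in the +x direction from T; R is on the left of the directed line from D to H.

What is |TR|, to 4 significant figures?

70.20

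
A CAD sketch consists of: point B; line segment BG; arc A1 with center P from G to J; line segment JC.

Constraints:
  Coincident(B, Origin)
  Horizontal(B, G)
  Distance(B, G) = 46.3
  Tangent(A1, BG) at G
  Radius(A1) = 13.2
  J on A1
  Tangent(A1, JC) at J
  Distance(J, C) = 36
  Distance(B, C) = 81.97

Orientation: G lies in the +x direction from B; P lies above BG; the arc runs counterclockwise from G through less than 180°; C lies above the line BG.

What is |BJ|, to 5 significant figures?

59.710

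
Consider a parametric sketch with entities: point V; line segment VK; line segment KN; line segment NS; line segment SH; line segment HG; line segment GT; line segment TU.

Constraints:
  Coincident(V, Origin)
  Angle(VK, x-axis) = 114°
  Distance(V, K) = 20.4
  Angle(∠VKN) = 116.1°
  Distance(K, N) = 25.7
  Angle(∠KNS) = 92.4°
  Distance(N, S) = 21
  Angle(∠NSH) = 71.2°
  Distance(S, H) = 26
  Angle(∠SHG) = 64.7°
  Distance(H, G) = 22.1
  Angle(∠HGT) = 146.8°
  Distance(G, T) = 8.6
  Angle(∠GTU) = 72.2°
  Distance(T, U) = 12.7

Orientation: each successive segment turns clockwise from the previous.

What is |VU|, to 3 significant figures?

34.7

∠HGT = 146.8° gives GT at 65.2° from the x-axis; with |GT| = 8.6, T = (3.60, 40.8). ∠GTU = 72.2° gives TU at -42.6° from the x-axis; with |TU| = 12.7, U = (12.9, 32.2). Then |VU| = |U − V| = 34.7.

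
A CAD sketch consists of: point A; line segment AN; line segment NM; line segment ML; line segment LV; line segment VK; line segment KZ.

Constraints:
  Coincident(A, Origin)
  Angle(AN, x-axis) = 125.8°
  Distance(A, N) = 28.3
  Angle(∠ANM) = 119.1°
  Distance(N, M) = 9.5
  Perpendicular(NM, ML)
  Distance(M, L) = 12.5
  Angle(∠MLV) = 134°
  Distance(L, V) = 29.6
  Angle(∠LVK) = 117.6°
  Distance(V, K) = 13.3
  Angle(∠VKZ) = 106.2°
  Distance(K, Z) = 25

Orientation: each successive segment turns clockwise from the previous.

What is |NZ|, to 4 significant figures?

23.77

A is at the origin; AN runs at 125.8° with length 28.3, so N = (-16.55, 22.95). ∠ANM = 119.1° gives NM at 64.90° from the x-axis; with |NM| = 9.5, M = (-12.52, 31.56). NM is perpendicular to ML, so ML runs at -25.10°; with |ML| = 12.5, L = (-1.205, 26.25). ∠MLV = 134.0° gives LV at -71.10° from the x-axis; with |LV| = 29.6, V = (8.383, -1.751). ∠LVK = 117.6° gives VK at -133.5° from the x-axis; with |VK| = 13.3, K = (-0.7720, -11.40). ∠VKZ = 106.2° gives KZ at 152.7° from the x-axis; with |KZ| = 25.0, Z = (-22.99, 0.06815). Then |NZ| = |Z − N| = 23.77.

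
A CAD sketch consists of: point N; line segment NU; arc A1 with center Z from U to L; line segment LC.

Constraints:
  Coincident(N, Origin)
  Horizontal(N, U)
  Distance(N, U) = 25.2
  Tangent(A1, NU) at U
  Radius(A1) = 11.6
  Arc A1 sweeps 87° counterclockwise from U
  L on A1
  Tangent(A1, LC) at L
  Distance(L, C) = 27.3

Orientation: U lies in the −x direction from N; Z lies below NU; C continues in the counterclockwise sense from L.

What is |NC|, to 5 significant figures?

54.071

On A1, U sits at bearing 90° from Z; an 87° counterclockwise sweep puts L at bearing 177°, so L = Z + 11.6·(cos 177°, sin 177°) = (-36.784, -10.993). The tangent condition forces ZL to be normal to LC, so LC runs along (−sin 177°, cos 177°); with |LC| = 27.3, C = (-38.213, -38.255). Then |NC| = |C − N| = 54.071.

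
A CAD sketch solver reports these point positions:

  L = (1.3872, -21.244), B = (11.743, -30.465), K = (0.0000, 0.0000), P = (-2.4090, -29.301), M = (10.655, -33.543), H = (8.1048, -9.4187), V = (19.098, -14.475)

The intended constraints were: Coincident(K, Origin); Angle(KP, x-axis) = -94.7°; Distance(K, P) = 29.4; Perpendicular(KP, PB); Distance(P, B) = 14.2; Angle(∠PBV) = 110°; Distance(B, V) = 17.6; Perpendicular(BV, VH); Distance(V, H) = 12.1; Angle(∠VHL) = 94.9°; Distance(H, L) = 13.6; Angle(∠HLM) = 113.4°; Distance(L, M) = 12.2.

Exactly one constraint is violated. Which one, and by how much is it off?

Distance(L, M) = 12.2 — off by 3.20.

K = (0.00, 0.00) ✓; KP at -94.70° ✓; |KP| = 29.40 ✓; ∠(KP, PB) = 90.00° ✓; |PB| = 14.20 ✓; ∠PBV = 110.0° ✓; |BV| = 17.60 ✓; ∠(BV, VH) = 90.00° ✓; |VH| = 12.10 ✓; ∠VHL = 94.90° ✓; |HL| = 13.60 ✓; ∠HLM = 113.4° ✓; |LM| = 15.40 ✗.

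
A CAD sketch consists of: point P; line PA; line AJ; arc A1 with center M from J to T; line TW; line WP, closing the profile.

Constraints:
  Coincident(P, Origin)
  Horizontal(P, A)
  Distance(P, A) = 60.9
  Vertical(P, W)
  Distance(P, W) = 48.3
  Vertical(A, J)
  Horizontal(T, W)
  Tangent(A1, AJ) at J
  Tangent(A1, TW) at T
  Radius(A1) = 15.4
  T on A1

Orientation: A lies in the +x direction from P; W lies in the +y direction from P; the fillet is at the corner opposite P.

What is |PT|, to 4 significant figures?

66.36

P is at the origin; P and A share the same y with |PA| = 60.9 and A on the +x side, so A = (60.90, 0.000). PW is vertical with |PW| = 48.3 and W on the +y side, so W = (0.000, 48.30). The virtual corner opposite P is at (60.90, 48.30). The tangent condition forces MJ to be normal to AJ and the tangent condition forces MT to be normal to TW, with radius 15.4, so the center M sits 15.4 in from both sides at M = (45.50, 32.90). That places the tangent points at J = (60.90, 32.90) on AJ and T = (45.50, 48.30) on TW. Then |PT| = |T − P| = 66.36.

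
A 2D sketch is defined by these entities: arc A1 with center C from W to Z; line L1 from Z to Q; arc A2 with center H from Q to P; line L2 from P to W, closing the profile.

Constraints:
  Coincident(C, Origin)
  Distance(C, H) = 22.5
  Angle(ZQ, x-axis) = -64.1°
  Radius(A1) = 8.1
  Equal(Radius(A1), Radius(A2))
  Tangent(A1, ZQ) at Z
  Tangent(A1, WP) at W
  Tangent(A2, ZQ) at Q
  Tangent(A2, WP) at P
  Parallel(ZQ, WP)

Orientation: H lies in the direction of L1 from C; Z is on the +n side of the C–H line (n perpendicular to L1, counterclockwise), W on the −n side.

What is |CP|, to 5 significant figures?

23.914

The slot axis is L1's direction at -64.1°, so u = (cos -64.1°, sin -64.1°) = (0.43680, -0.89956) and n = (−sin -64.1°, cos -64.1°) = (0.89956, 0.43680). C is at the origin and H lies 22.5 along u from C, so H = 22.5·u = (9.8280, -20.240). Tangency of A1 to both parallel lines with radius 8.1 puts Z and W at C ± 8.1·n: Z = (7.2864, 3.5381), W = (-7.2864, -3.5381). Equal radii place Q and P the same way about H: Q = H + 8.1·n = (17.114, -16.702), P = H − 8.1·n = (2.5416, -23.778). Then |CP| = |P − C| = 23.914.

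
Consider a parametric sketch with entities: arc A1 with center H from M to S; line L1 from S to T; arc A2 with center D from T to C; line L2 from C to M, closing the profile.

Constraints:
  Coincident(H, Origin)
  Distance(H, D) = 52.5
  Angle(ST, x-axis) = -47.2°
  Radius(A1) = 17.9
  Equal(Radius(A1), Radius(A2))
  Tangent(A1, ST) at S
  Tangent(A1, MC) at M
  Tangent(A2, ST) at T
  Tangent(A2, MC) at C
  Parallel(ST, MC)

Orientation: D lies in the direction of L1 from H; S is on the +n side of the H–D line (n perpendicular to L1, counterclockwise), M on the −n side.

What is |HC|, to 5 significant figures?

55.468

The slot axis is L1's direction at -47.2°, so u = (cos -47.2°, sin -47.2°) = (0.67944, -0.73373) and n = (−sin -47.2°, cos -47.2°) = (0.73373, 0.67944). H is at the origin and D lies 52.5 along u from H, so D = 52.5·u = (35.671, -38.521). Tangency of A1 to both parallel lines with radius 17.9 puts S and M at H ± 17.9·n: S = (13.134, 12.162), M = (-13.134, -12.162). Equal radii place T and C the same way about D: T = D + 17.9·n = (48.804, -26.359), C = D − 17.9·n = (22.537, -50.683). Then |HC| = |C − H| = 55.468.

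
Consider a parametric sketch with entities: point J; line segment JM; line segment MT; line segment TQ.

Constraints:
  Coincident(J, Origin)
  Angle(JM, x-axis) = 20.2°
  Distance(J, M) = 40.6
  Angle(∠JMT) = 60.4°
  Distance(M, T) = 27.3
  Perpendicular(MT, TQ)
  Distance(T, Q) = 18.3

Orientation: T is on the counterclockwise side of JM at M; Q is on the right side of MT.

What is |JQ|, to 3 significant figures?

54.1

∠JMT = 60.4°, so MT runs at 20.2° + (180° − 60.4°) = 140° from the x-axis; with |MT| = 27.3, T = M + 27.3·(cos 140°, sin 140°) = (17.3, 31.6). MT ⟂ TQ; with |TQ| = 18.3 on the right of MT, Q = T + 18.3·(0.645, 0.764) = (29.1, 45.6). Then |JQ| = |Q − J| = 54.1.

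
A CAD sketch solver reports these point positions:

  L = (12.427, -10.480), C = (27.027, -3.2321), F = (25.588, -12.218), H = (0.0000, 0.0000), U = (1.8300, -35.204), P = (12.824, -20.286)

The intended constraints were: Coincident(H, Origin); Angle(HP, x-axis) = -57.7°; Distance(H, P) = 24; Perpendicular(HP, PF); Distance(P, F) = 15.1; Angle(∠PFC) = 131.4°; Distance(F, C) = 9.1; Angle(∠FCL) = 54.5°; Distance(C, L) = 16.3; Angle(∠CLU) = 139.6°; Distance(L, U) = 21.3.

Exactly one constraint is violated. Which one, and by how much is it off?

Distance(L, U) = 21.3 — off by 5.60.

H = (0.00, 0.00) ✓; HP at -57.70° ✓; |HP| = 24.00 ✓; ∠(HP, PF) = 90.00° ✓; |PF| = 15.10 ✓; ∠PFC = 131.4° ✓; |FC| = 9.100 ✓; ∠FCL = 54.50° ✓; |CL| = 16.30 ✓; ∠CLU = 139.6° ✓; |LU| = 26.90 ✗.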